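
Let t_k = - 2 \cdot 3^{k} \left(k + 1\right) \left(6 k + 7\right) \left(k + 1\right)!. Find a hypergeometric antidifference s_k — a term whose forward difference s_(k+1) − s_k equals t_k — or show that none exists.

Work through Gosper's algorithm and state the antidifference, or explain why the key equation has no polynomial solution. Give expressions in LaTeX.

s_k = - 2 \cdot 3^{k} \left(2 k - 1\right) \left(k + 1\right)!

Ratio r(k) = (k + 2)**2*(18*k + 39)/((k + 1)*(6*k + 7)).
Take A(k)=3*k + 6, B(k)=1, C(k)=k**2 + 13*k/6 + 7/6.
Need (3*k + 6)·f(k+1) − (1)·f(k) = k**2 + 13*k/6 + 7/6.
From deg A=1, deg B=0, deg C=2: d=1.
Coefficient equations give f(k) = (2*k - 1)/6.
Get s_k = R·t_k = -2*3**k*(2*k - 1)*factorial(k + 1) with R(k) = B(k−1)f(k)/C(k) = (2*k - 1)/((k + 1)*(6*k + 7)).
s_(k+1) − s_k = -2*3**k*(k + 1)*(6*k + 7)*factorial(k + 1) = t_k.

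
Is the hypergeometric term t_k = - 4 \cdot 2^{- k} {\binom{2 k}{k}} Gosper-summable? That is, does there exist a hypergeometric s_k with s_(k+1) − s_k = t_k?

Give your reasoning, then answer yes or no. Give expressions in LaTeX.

No — negative degree bound, so no certificate f.

r(k) = (2*k + 1)/(k + 1) after simplifying.
Gosper form: A/B · C(k+1)/C(k) with A=2*k + 1, B=k + 1, C=1.
Set up (2*k + 1)·f(k+1) − (k)·f(k) − (1) = 0.
Bound: deg f ≤ -1.
d = -1 < 0 ⇒ no nonzero polynomial f; not summable.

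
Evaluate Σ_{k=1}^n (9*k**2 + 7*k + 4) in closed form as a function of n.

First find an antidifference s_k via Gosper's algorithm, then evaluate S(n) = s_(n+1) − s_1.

Ratio r(k) = (9*k**2 + 25*k + 20)/(9*k**2 + 7*k + 4).
A = 1, B = 1, C = k**2 + 7*k/9 + 4/9.
Key eq: (1)·f(k+1) = (1)·f(k) + (k**2 + 7*k/9 + 4/9).
From deg A=0, deg B=0, deg C=2: d=3.
Match coefficients ⇒ f(k) = k*(3*k**2 - k + 2)/9.
Then R = B(k−1)f/C = k*(3*k**2 - k + 2)/(9*k**2 + 7*k + 4), so s_k = R(k)·t_k = k*(3*k**2 - k + 2).
Check: Δs_k = 9*k**2 + 7*k + 4. ✓
Evaluate: s_(n+1) = 3*n**3 + 8*n**2 + 9*n + 4; subtract s_(1) = 4 ⇒ S(n) = n*(3*n**2 + 8*n + 9).

S(n) = n*(3*n**2 + 8*n + 9)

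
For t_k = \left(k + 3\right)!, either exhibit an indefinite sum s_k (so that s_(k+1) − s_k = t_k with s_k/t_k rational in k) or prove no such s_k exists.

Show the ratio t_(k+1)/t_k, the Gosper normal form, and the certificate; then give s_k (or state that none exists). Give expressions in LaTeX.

t_(k+1)/t_k = k + 4.
Factor: A=k + 4; B=1; C=1.
Need (k + 4)·f(k+1) − (1)·f(k) = 1.
Bound: deg f ≤ -1.
Bound -1 < 0, so the key equation has no polynomial solution.

none — t_k is not Gosper-summable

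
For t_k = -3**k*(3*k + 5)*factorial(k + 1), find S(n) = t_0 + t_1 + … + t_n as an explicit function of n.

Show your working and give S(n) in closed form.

Step 1: r(k) = 3*(k + 2)*(3*k + 8)/(3*k + 5).
Factor: A=3*k + 6; B=1; C=k + 5/3.
f must satisfy (3*k + 6)·f(k+1) − (1)·f(k) = k + 5/3.
deg f ≤ 0 (via 1,0,1).
Coefficient equations give f(k) = 1/3.
Get s_k = R·t_k = -3**k*factorial(k + 1) with R(k) = B(k−1)f(k)/C(k) = 1/(3*k + 5).
Verify: -3**k*(3*k + 5)*factorial(k + 1) matches t_k.
Telescope: S(n) = s_(n+1) − s_(0) = -3**(n + 1)*factorial(n + 2) − (-1) = -3*3**n*factorial(n + 2) + 1.

S(n) = -3*3**n*factorial(n + 2) + 1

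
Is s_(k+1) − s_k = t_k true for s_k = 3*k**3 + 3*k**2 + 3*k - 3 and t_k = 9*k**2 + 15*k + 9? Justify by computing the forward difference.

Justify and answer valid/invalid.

Valid: the claim telescopes to t_k.

s_(k+1) = 3*k + 3*(k + 1)**3 + 3*(k + 1)**2
s_(k+1) − s_k = 9*k**2 + 15*k + 9
(s_(k+1) − s_k) − t_k = 0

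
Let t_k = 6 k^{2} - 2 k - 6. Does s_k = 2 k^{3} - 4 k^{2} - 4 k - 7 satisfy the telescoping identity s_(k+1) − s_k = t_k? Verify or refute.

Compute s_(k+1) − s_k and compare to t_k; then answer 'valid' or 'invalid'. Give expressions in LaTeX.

s_(k+1) = 2*k**3 + 2*k**2 - 6*k - 13
s_(k+1) − s_k = 6*k**2 - 2*k - 6
(s_(k+1) − s_k) − t_k = 0

valid (s_(k+1) − s_k reduces to t_k)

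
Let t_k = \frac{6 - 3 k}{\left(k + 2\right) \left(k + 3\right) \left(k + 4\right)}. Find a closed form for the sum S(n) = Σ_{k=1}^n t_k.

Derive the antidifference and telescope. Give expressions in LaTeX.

S(n) = \frac{n \left(5 - n\right)}{4 \left(n^{2} + 7 n + 12\right)}

Compute t_(k+1)/t_k: get (k - 1)*(k + 2)/((k - 2)*(k + 5)).
Take A(k)=k + 2, B(k)=k + 5, C(k)=k - 2.
Key eq: (k + 2)·f(k+1) = (k + 4)·f(k) + (k - 2).
Bound: deg f ≤ 2.
Match coefficients ⇒ f(k) = -k.
Then R = B(k−1)f/C = -k*(k + 4)/(k - 2), so s_k = R(k)·t_k = 3*k/((k + 2)*(k + 3)).
s_(k+1) − s_k = 3*(2 - k)/(k**3 + 9*k**2 + 26*k + 24) = t_k.
s_(n+1) = 3*(n + 1)/(n**2 + 7*n + 12) and s_(1) = 1/4, so S(n) = n*(5 - n)/(4*(n**2 + 7*n + 12)).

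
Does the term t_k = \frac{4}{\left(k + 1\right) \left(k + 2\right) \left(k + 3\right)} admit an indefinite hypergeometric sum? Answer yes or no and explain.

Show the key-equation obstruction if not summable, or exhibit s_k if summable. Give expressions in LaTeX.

Yes. s_k = \frac{k \left(k + 3\right)}{\left(k + 1\right) \left(k + 2\right)}.

Compute t_(k+1)/t_k: get (k + 1)/(k + 4).
Gosper form: A/B · C(k+1)/C(k) with A=k + 1, B=k + 4, C=1.
Solve (k + 1)·f(k+1) − (k + 3)·f(k) = 1.
Bound: deg f ≤ 2.
Solving with deg f ≤ 2: f(k) = k*(k + 3)/4.
Get s_k = R·t_k = k*(k + 3)/((k + 1)*(k + 2)) with R(k) = B(k−1)f(k)/C(k) = k*(k + 3)**2/4.
Δs = 4/(k**3 + 6*k**2 + 11*k + 6), as required.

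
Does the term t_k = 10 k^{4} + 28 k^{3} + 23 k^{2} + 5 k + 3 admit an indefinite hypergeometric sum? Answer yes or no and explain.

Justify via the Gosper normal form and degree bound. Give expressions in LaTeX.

The ratio is (10*k**4 + 68*k**3 + 167*k**2 + 175*k + 69)/(10*k**4 + 28*k**3 + 23*k**2 + 5*k + 3).
So A=1 and B=1, with C=k**4 + 14*k**3/5 + 23*k**2/10 + k/2 + 3/10.
Key eq: (1)·f(k+1) = (1)·f(k) + (k**4 + 14*k**3/5 + 23*k**2/10 + k/2 + 3/10).
From deg A=0, deg B=0, deg C=4: d=5.
A polynomial solution: f(k) = k*(2*k**4 + 2*k**3 - 3*k**2 - 2*k + 4)/10.
Get s_k = R·t_k = k*(2*k**4 + 2*k**3 - 3*k**2 - 2*k + 4) with R(k) = B(k−1)f(k)/C(k) = k*(2*k**4 + 2*k**3 - 3*k**2 - 2*k + 4)/(10*k**4 + 28*k**3 + 23*k**2 + 5*k + 3).
Verify: 10*k**4 + 28*k**3 + 23*k**2 + 5*k + 3 matches t_k.

Yes. s_k = k \left(2 k^{4} + 2 k^{3} - 3 k^{2} - 2 k + 4\right).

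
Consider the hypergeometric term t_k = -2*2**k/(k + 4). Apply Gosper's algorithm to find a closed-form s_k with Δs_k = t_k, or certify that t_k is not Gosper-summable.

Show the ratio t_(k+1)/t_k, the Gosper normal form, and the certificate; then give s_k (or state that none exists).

no hypergeometric antidifference exists

r(k) = 2*(k + 4)/(k + 5) after simplifying.
Factor: A=2*k + 8; B=k + 5; C=1.
Key eq: (2*k + 8)·f(k+1) = (k + 4)·f(k) + (1).
d = -1 from the (1,1,0) case.
d = -1 < 0 ⇒ no nonzero polynomial f; not summable.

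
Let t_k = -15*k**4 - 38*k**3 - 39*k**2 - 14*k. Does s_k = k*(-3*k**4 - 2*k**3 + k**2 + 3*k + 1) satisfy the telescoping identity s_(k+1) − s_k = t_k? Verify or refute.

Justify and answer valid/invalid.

Valid: the claim telescopes to t_k.

s_(k+1) = k*(-3*k**4 - 17*k**3 - 37*k**2 - 36*k - 13)
s_(k+1) − s_k = k*(-15*k**3 - 38*k**2 - 39*k - 14)
(s_(k+1) − s_k) − t_k = 0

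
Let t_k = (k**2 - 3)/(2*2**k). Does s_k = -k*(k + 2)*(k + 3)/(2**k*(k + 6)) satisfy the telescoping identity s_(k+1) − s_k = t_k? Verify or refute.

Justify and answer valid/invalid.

Invalid: residual 3*2**(-k - 1)*(-k**3 - 8*k**2 - k + 18)/(k**2 + 13*k + 42) ≠ 0.

s_(k+1) = -(k + 1)*(k + 3)*(k + 4)/(2*2**k*(k + 7))
s_(k+1) − s_k = (k**4 + 10*k**3 + 15*k**2 - 42*k - 72)/(2*2**k*(k**2 + 13*k + 42))
(s_(k+1) − s_k) − t_k = 3*2**(-k - 1)*(-k**3 - 8*k**2 - k + 18)/(k**2 + 13*k + 42)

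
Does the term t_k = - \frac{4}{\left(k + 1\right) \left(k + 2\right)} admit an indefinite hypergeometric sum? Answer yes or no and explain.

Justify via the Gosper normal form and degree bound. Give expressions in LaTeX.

r(k) = (k + 1)/(k + 3) after simplifying.
Normal form (A,B,C) = (k + 1, k + 3, 1).
Need (k + 1)·f(k+1) − (k + 2)·f(k) = 1.
From deg A=1, deg B=1, deg C=0: d=1.
Match coefficients ⇒ f(k) = k.
So s_k = (B(k−1)f/C)·t_k = (k*(k + 2))·t_k = -4*k/(k + 1).
Verify: -4/(k**2 + 3*k + 2) matches t_k.

Yes. s_k = - \frac{4 k}{k + 1}.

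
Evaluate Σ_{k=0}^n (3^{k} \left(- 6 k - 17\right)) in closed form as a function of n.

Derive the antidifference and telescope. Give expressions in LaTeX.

The ratio is 3*(6*k + 23)/(6*k + 17).
Take A(k)=3, B(k)=1, C(k)=k + 17/6.
Key eq: (3)·f(k+1) = (1)·f(k) + (k + 17/6).
deg f ≤ 1 (via 0,0,1).
A polynomial solution: f(k) = (3*k + 4)/6.
So s_k = (B(k−1)f/C)·t_k = ((3*k + 4)/(6*k + 17))·t_k = 3**k*(-3*k - 4).
s_(k+1) − s_k = 3**k*(-6*k - 17) = t_k.
s_(n+1) = 3**(n + 1)*(-3*n - 7) and s_(0) = -4, so S(n) = -9*3**n*n - 21*3**n + 4.

S(n) = - 9 \cdot 3^{n} n - 21 \cdot 3^{n} + 4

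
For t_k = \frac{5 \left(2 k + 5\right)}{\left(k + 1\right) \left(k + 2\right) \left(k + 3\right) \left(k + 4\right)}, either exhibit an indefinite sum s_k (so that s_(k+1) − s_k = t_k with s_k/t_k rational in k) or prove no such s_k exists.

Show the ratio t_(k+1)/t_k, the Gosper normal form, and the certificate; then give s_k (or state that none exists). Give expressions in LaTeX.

s_k = \frac{5 k \left(k + 4\right)}{3 \left(k^{2} + 4 k + 3\right)}

r(k) = (k + 1)*(2*k + 7)/((k + 5)*(2*k + 5)) after simplifying.
Factor: A=k + 1; B=k + 5; C=k + 5/2.
Solve (k + 1)·f(k+1) − (k + 4)·f(k) = k + 5/2.
deg f ≤ 3 (via 1,1,1).
Solving with deg f ≤ 3: f(k) = k*(k + 2)*(k + 4)/6.
R(k) = B(k−1)·f(k)/C(k) = k*(k + 2)*(k + 4)**2/(3*(2*k + 5)); s_k = R·t_k = 5*k*(k + 4)/(3*(k**2 + 4*k + 3)).
s_(k+1) − s_k = 5*(2*k + 5)/(k**4 + 10*k**3 + 35*k**2 + 50*k + 24) = t_k.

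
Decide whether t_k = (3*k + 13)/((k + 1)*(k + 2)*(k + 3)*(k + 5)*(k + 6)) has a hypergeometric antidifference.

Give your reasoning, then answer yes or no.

Yes. s_k = k*(k**2 + 8*k + 17)/(10*(k**3 + 8*k**2 + 17*k + 10)).

The ratio is (k + 1)*(k + 5)*(3*k + 16)/((k + 4)*(k + 7)*(3*k + 13)).
Take A(k)=k + 1, B(k)=k + 7, C(k)=k**2 + 25*k/3 + 52/3.
Key eq: (k + 1)·f(k+1) = (k + 6)·f(k) + (k**2 + 25*k/3 + 52/3).
Degrees (1,1,2) ⇒ d ≤ 5.
Match coefficients ⇒ f(k) = k*(k + 3)*(k + 4)*(k**2 + 8*k + 17)/30.
Get s_k = R·t_k = k*(k**2 + 8*k + 17)/(10*(k**3 + 8*k**2 + 17*k + 10)) with R(k) = B(k−1)f(k)/C(k) = k*(k + 3)*(k + 6)*(k**2 + 8*k + 17)/(10*(3*k + 13)).
Check: Δs_k = (3*k + 13)/(k**5 + 17*k**4 + 107*k**3 + 307*k**2 + 396*k + 180). ✓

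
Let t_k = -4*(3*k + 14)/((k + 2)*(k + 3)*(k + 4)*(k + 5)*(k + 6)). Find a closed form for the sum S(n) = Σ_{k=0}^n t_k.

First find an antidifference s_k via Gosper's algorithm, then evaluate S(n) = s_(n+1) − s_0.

S(n) = 2*(-n**3 - 13*n**2 - 54*n - 42)/(15*(n**3 + 13*n**2 + 54*n + 72))

t_(k+1)/t_k = (k + 2)*(3*k + 17)/((k + 7)*(3*k + 14)).
So A=k + 2 and B=k + 7, with C=k + 14/3.
Set up (k + 2)·f(k+1) − (k + 6)·f(k) − (k + 14/3) = 0.
From deg A=1, deg B=1, deg C=1: d=4.
Solve for f: f(k) = k*(k + 4)*(k**2 + 10*k + 31)/90 (degree 4 ≤ 4).
Get s_k = R·t_k = 2*k*(-k**2 - 10*k - 31)/(15*(k**3 + 10*k**2 + 31*k + 30)) with R(k) = B(k−1)f(k)/C(k) = k*(k + 4)*(k + 6)*(k**2 + 10*k + 31)/(30*(3*k + 14)).
Check: Δs_k = 4*(-3*k - 14)/(k**5 + 20*k**4 + 155*k**3 + 580*k**2 + 1044*k + 720). ✓
Σ_(k=0)^n t_k = s_(n+1) − s_(0) = (2*(-n**3 - 13*n**2 - 54*n - 42)/(15*(n**3 + 13*n**2 + 54*n + 72))) − (0), i.e. 2*(-n**3 - 13*n**2 - 54*n - 42)/(15*(n**3 + 13*n**2 + 54*n + 72)).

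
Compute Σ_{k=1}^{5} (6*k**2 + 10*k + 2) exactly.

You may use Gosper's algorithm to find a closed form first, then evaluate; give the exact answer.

The ratio is (3*k**2 + 11*k + 9)/(3*k**2 + 5*k + 1).
Take A(k)=1, B(k)=1, C(k)=k**2 + 5*k/3 + 1/3.
f must satisfy (1)·f(k+1) − (1)·f(k) = k**2 + 5*k/3 + 1/3.
deg f ≤ 3 (via 0,0,2).
Solve for f: f(k) = k*(k**2 + k - 1)/3 (degree 3 ≤ 3).
R(k) = B(k−1)·f(k)/C(k) = k*(k**2 + k - 1)/(3*k**2 + 5*k + 1); s_k = R·t_k = 2*k*(k**2 + k - 1).
s_(k+1) − s_k = 6*k**2 + 10*k + 2 = t_k.
Σ_(k=1)^(5) t_k = s_(6) − s_(1) = 492 − (2) = 490.

Σ = 490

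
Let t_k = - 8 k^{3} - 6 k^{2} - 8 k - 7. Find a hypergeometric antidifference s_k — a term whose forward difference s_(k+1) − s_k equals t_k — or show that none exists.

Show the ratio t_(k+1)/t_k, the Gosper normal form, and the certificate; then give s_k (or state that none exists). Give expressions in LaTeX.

Step 1: r(k) = (8*k**3 + 30*k**2 + 44*k + 29)/(8*k**3 + 6*k**2 + 8*k + 7).
A = 1, B = 1, C = k**3 + 3*k**2/4 + k + 7/8.
Solve (1)·f(k+1) − (1)·f(k) = k**3 + 3*k**2/4 + k + 7/8.
deg f ≤ 4 (via 0,0,3).
A polynomial solution: f(k) = k*(2*k**3 - 2*k**2 + 3*k + 4)/8.
Certificate R = B(k−1)f/C = k*(2*k**3 - 2*k**2 + 3*k + 4)/(8*k**3 + 6*k**2 + 8*k + 7) gives s_k = k*(-2*k**3 + 2*k**2 - 3*k - 4).
Check: Δs_k = -8*k**3 - 6*k**2 - 8*k - 7. ✓

s_k = k \left(- 2 k^{3} + 2 k^{2} - 3 k - 4\right)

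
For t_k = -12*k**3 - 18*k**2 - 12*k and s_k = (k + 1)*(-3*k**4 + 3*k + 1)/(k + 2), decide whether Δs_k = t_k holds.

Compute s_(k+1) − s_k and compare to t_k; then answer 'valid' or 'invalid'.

s_(k+1) = (k + 2)*(3*k - 3*(k + 1)**4 + 4)/(k + 3)
s_(k+1) − s_k = (-12*k**5 - 69*k**4 - 132*k**3 - 120*k**2 - 45*k + 1)/(k**2 + 5*k + 6)
(s_(k+1) − s_k) − t_k = (9*k**4 + 42*k**3 + 48*k**2 + 27*k + 1)/(k**2 + 5*k + 6)

Invalid: residual (9*k**4 + 42*k**3 + 48*k**2 + 27*k + 1)/(k**2 + 5*k + 6) ≠ 0.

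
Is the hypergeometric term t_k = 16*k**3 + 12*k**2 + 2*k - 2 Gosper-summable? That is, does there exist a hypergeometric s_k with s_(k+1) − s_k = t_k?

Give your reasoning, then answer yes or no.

Ratio r(k) = (k + 8*(k + 1)**3 + 6*(k + 1)**2)/(8*k**3 + 6*k**2 + k - 1).
A = 1, B = 1, C = k**3 + 3*k**2/4 + k/8 - 1/8.
Solve (1)·f(k+1) − (1)·f(k) = k**3 + 3*k**2/4 + k/8 - 1/8.
d = 4 from the (0,0,3) case.
Solve for f: f(k) = k*(4*k**3 - 4*k**2 - k - 1)/16 (degree 4 ≤ 4).
R(k) = B(k−1)·f(k)/C(k) = k*(4*k**3 - 4*k**2 - k - 1)/(2*(8*k**3 + 6*k**2 + k - 1)); s_k = R·t_k = k*(4*k**3 - 4*k**2 - k - 1).
Verify: 16*k**3 + 12*k**2 + 2*k - 2 matches t_k.

Yes. s_k = k*(4*k**3 - 4*k**2 - k - 1).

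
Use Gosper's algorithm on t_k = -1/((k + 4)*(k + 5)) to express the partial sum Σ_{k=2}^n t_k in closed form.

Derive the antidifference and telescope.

S(n) = (1 - n)/(6*(n + 5))

r(k) = (k + 4)/(k + 6) after simplifying.
So A=k + 4 and B=k + 6, with C=1.
Key eq: (k + 4)·f(k+1) = (k + 5)·f(k) + (1).
deg f ≤ 1 (via 1,1,0).
Coefficient equations give f(k) = k/4.
Certificate R = B(k−1)f/C = k*(k + 5)/4 gives s_k = -k/(4*k + 16).
s_(k+1) − s_k = -1/(k**2 + 9*k + 20) = t_k.
Evaluate: s_(n+1) = (-n - 1)/(4*(n + 5)); subtract s_(2) = -1/12 ⇒ S(n) = (1 - n)/(6*(n + 5)).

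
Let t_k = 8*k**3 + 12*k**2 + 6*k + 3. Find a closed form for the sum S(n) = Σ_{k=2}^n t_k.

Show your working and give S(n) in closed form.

r(k) = (8*k**3 + 36*k**2 + 54*k + 29)/(8*k**3 + 12*k**2 + 6*k + 3) after simplifying.
A = 1, B = 1, C = k**3 + 3*k**2/2 + 3*k/4 + 3/8.
Set up (1)·f(k+1) − (1)·f(k) − (k**3 + 3*k**2/2 + 3*k/4 + 3/8) = 0.
Bound: deg f ≤ 4.
A polynomial solution: f(k) = k*(2*k**3 - k + 2)/8.
R(k) = B(k−1)·f(k)/C(k) = k*(2*k**3 - k + 2)/(8*k**3 + 12*k**2 + 6*k + 3); s_k = R·t_k = k*(2*k**3 - k + 2).
Check: Δs_k = 8*k**3 + 12*k**2 + 6*k + 3. ✓
Evaluate: s_(n+1) = 2*n**4 + 8*n**3 + 11*n**2 + 8*n + 3; subtract s_(2) = 32 ⇒ S(n) = 2*n**4 + 8*n**3 + 11*n**2 + 8*n - 29.

S(n) = 2*n**4 + 8*n**3 + 11*n**2 + 8*n - 29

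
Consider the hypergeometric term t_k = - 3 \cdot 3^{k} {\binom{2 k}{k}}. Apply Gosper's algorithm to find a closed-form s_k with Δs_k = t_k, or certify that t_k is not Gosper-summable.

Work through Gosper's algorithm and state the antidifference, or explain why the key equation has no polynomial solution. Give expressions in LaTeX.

Step 1: r(k) = 6*(2*k + 1)/(k + 1).
A = 12*k + 6, B = k + 1, C = 1.
Need (12*k + 6)·f(k+1) − (k)·f(k) = 1.
deg f ≤ -1 (via 1,1,0).
d = -1 < 0 ⇒ no nonzero polynomial f; not summable.

not Gosper-summable; s_k does not exist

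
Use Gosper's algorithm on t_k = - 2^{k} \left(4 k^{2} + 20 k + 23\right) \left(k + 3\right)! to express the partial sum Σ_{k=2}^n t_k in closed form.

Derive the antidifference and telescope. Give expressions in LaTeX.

S(n) = - 4 \cdot 2^{n} n \left(n + 4\right)! - 6 \cdot 2^{n} \left(n + 4\right)! + 2400

Ratio r(k) = 2*(4*k**3 + 44*k**2 + 159*k + 188)/(4*k**2 + 20*k + 23).
Take A(k)=2*k + 8, B(k)=1, C(k)=k**2 + 5*k + 23/4.
Set up (2*k + 8)·f(k+1) − (1)·f(k) − (k**2 + 5*k + 23/4) = 0.
From deg A=1, deg B=0, deg C=2: d=1.
Match coefficients ⇒ f(k) = (2*k + 1)/4.
Get s_k = R·t_k = -2**k*(2*k + 1)*factorial(k + 3) with R(k) = B(k−1)f(k)/C(k) = (2*k + 1)/(4*k**2 + 20*k + 23).
Check: Δs_k = -2**k*(4*k**2 + 20*k + 23)*factorial(k + 3). ✓
s_(n+1) = -2**(n + 1)*(2*n + 3)*factorial(n + 4) and s_(2) = -2400, so S(n) = -4*2**n*n*factorial(n + 4) - 6*2**n*factorial(n + 4) + 2400.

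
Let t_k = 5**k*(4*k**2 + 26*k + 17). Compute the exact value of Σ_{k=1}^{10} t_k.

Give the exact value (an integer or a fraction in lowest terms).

The ratio is 5*(4*k**2 + 34*k + 47)/(4*k**2 + 26*k + 17).
Gosper form: A/B · C(k+1)/C(k) with A=5, B=1, C=k**2 + 13*k/2 + 17/4.
f must satisfy (5)·f(k+1) − (1)·f(k) = k**2 + 13*k/2 + 17/4.
Degrees (0,0,2) ⇒ d ≤ 2.
Solving with deg f ≤ 2: f(k) = (k**2 + 4*k - 2)/4.
Get s_k = R·t_k = 5**k*(k**2 + 4*k - 2) with R(k) = B(k−1)f(k)/C(k) = (k**2 + 4*k - 2)/(4*k**2 + 26*k + 17).
s_(k+1) − s_k = 5**k*(4*k**2 + 26*k + 17) = t_k.
Sum = s_(11) − s_(1); s_(11) = 7958984375, s_(1) = 15 ⇒ 7958984360.

Σ = 7958984360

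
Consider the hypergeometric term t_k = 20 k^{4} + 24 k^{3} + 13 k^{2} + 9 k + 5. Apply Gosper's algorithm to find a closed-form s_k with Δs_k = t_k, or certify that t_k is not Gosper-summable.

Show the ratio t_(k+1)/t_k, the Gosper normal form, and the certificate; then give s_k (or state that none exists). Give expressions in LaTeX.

s_k = k \left(4 k^{4} - 4 k^{3} - k^{2} + 4 k + 2\right)

r(k) = (20*k**4 + 104*k**3 + 205*k**2 + 187*k + 71)/(20*k**4 + 24*k**3 + 13*k**2 + 9*k + 5) after simplifying.
A = 1, B = 1, C = k**4 + 6*k**3/5 + 13*k**2/20 + 9*k/20 + 1/4.
Solve (1)·f(k+1) − (1)·f(k) = k**4 + 6*k**3/5 + 13*k**2/20 + 9*k/20 + 1/4.
From deg A=0, deg B=0, deg C=4: d=5.
Match coefficients ⇒ f(k) = k*(4*k**4 - 4*k**3 - k**2 + 4*k + 2)/20.
Then R = B(k−1)f/C = k*(4*k**4 - 4*k**3 - k**2 + 4*k + 2)/(20*k**4 + 24*k**3 + 13*k**2 + 9*k + 5), so s_k = R(k)·t_k = k*(4*k**4 - 4*k**3 - k**2 + 4*k + 2).
Verify: 20*k**4 + 24*k**3 + 13*k**2 + 9*k + 5 matches t_k.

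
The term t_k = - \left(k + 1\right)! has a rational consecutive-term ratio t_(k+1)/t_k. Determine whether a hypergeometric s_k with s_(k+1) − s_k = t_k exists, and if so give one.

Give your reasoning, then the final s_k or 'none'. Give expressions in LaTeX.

not Gosper-summable; s_k does not exist

r(k) = k + 2 after simplifying.
Normal form (A,B,C) = (k + 2, 1, 1).
Set up (k + 2)·f(k+1) − (1)·f(k) − (1) = 0.
From deg A=1, deg B=0, deg C=0: d=-1.
Bound -1 < 0, so the key equation has no polynomial solution.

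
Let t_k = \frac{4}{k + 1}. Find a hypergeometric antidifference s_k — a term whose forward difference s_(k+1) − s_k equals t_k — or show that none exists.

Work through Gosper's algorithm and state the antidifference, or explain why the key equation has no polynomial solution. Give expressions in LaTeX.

Step 1: r(k) = (k + 1)/(k + 2).
Take A(k)=k + 1, B(k)=k + 2, C(k)=1.
Key eq: (k + 1)·f(k+1) = (k + 1)·f(k) + (1).
Degrees (1,1,0) ⇒ d ≤ 0.
Write f(k) = c0. Then LHS − RHS = -1, requiring -1 = 0: contradictory. No certificate.

none — t_k is not Gosper-summable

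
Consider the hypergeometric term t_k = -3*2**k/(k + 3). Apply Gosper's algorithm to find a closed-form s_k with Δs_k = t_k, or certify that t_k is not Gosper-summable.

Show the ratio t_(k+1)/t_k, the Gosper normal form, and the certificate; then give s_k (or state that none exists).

Step 1: r(k) = 2*(k + 3)/(k + 4).
Factor: A=2*k + 6; B=k + 4; C=1.
Key eq: (2*k + 6)·f(k+1) = (k + 3)·f(k) + (1).
From deg A=1, deg B=1, deg C=0: d=-1.
d = -1 < 0 ⇒ no nonzero polynomial f; not summable.

no hypergeometric antidifference exists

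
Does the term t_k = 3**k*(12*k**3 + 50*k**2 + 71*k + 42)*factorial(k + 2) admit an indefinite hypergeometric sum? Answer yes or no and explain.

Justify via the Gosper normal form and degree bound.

r(k) = 3*(12*k**4 + 122*k**3 + 465*k**2 + 796*k + 525)/(12*k**3 + 50*k**2 + 71*k + 42) after simplifying.
Factor: A=3*k + 9; B=1; C=k**3 + 25*k**2/6 + 71*k/12 + 7/2.
Set up (3*k + 9)·f(k+1) − (1)·f(k) − (k**3 + 25*k**2/6 + 71*k/12 + 7/2) = 0.
From deg A=1, deg B=0, deg C=3: d=2.
Match coefficients ⇒ f(k) = (4*k**2 - 2*k + 3)/12.
R(k) = B(k−1)·f(k)/C(k) = (4*k**2 - 2*k + 3)/(12*k**3 + 50*k**2 + 71*k + 42); s_k = R·t_k = 3**k*(4*k**2 - 2*k + 3)*factorial(k + 2).
Δs = 3**k*(12*k**3 + 50*k**2 + 71*k + 42)*factorial(k + 2), as required.

Yes. s_k = 3**k*(4*k**2 - 2*k + 3)*factorial(k + 2).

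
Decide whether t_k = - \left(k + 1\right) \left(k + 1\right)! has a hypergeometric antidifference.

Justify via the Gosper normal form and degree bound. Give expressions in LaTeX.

Ratio r(k) = (k + 2)**2/(k + 1).
Normal form (A,B,C) = (k + 2, 1, k + 1).
Key eq: (k + 2)·f(k+1) = (1)·f(k) + (k + 1).
Bound: deg f ≤ 0.
Solving with deg f ≤ 0: f(k) = 1.
Get s_k = R·t_k = -factorial(k + 1) with R(k) = B(k−1)f(k)/C(k) = 1/(k + 1).
Δs = -(k + 1)*factorial(k + 1), as required.

Yes. s_k = - \left(k + 1\right)!.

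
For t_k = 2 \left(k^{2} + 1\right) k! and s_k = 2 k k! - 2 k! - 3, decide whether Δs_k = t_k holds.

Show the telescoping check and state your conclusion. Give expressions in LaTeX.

s_(k+1) = 2*k**2*factorial(k) + 2*k*factorial(k) - 3
s_(k+1) − s_k = 2*(k**2 + 1)*factorial(k)
(s_(k+1) − s_k) − t_k = 0

Valid: the claim telescopes to t_k.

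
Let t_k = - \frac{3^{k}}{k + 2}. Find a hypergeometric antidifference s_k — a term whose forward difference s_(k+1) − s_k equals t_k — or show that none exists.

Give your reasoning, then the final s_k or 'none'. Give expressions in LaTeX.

no hypergeometric antidifference exists

The ratio is 3*(k + 2)/(k + 3).
Normal form (A,B,C) = (3*k + 6, k + 3, 1).
Need (3*k + 6)·f(k+1) − (k + 2)·f(k) = 1.
deg f ≤ -1 (via 1,1,0).
Bound -1 < 0, so the key equation has no polynomial solution.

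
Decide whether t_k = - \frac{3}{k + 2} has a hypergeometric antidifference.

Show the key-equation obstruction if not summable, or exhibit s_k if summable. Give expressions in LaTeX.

r(k) = (k + 2)/(k + 3) after simplifying.
So A=k + 2 and B=k + 3, with C=1.
Solve (k + 2)·f(k+1) − (k + 2)·f(k) = 1.
Bound: deg f ≤ 0.
f = c0 ⇒ A·f(k+1) − B(k−1)·f(k) − C = -1. The system {-1 = 0} is inconsistent; no antidifference.

No; the coefficient equations for f are inconsistent.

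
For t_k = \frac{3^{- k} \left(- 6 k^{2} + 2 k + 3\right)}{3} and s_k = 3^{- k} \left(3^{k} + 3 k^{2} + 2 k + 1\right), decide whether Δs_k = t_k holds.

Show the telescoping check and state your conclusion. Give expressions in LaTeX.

s_(k+1) = (3*3**k + 3*k**2 + 8*k + 6)/(3*3**k)
s_(k+1) − s_k = (-6*k**2 + 2*k + 3)/(3*3**k)
(s_(k+1) − s_k) − t_k = 0

Valid — Δs_k = t_k.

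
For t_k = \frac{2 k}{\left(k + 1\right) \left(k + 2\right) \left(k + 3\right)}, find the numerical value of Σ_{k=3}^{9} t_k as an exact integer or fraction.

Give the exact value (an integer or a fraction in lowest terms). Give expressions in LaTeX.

Σ = 21/110

Ratio r(k) = (k + 1)**2/(k*(k + 4)).
Factor: A=k + 1; B=k + 4; C=k.
Solve (k + 1)·f(k+1) − (k + 3)·f(k) = k.
d = 2 from the (1,1,1) case.
Solve for f: f(k) = k*(k - 1)/4 (degree 2 ≤ 2).
Get s_k = R·t_k = k*(k - 1)/(2*(k + 1)*(k + 2)) with R(k) = B(k−1)f(k)/C(k) = (k - 1)*(k + 3)/4.
Verify: 2*k/(k**3 + 6*k**2 + 11*k + 6) matches t_k.
Telescoping: Σ = s_(10) − s_(3) = 15/44 − (3/20) = 21/110.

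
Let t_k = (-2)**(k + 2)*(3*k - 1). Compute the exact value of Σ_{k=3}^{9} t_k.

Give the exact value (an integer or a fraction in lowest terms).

Ratio r(k) = 2*(-3*k - 2)/(3*k - 1).
Gosper form: A/B · C(k+1)/C(k) with A=-2, B=1, C=k - 1/3.
Set up (-2)·f(k+1) − (1)·f(k) − (k - 1/3) = 0.
d = 1 from the (0,0,1) case.
Solve for f: f(k) = -(k - 1)/3 (degree 1 ≤ 1).
Certificate R = B(k−1)f/C = -(k - 1)/(3*k - 1) gives s_k = (-2)**(k + 2)*(1 - k).
Δs = (-2)**(k + 2)*(3*k - 1), as required.
Sum = s_(10) − s_(3); s_(10) = -36864, s_(3) = 64 ⇒ -36928.

Σ = -36928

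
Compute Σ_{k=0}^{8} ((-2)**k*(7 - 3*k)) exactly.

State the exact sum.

Σ = -3069

Step 1: r(k) = 2*(4 - 3*k)/(3*k - 7).
So A=-2 and B=1, with C=k - 7/3.
Set up (-2)·f(k+1) − (1)·f(k) − (k - 7/3) = 0.
Degrees (0,0,1) ⇒ d ≤ 1.
Solve for f: f(k) = -(k - 3)/3 (degree 1 ≤ 1).
Then R = B(k−1)f/C = -(k - 3)/(3*k - 7), so s_k = R(k)·t_k = (-2)**k*(k - 3).
Δs = (-2)**k*(7 - 3*k), as required.
Sum = s_(9) − s_(0); s_(9) = -3072, s_(0) = -3 ⇒ -3069.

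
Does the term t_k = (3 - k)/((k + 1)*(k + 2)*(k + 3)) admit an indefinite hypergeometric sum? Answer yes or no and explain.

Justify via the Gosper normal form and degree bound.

t_(k+1)/t_k = (k - 2)*(k + 1)/((k - 3)*(k + 4)).
So A=k + 1 and B=k + 4, with C=k - 3.
Solve (k + 1)·f(k+1) − (k + 3)·f(k) = k - 3.
Degrees (1,1,1) ⇒ d ≤ 2.
Coefficient equations give f(k) = -k*(k + 5)/2.
R(k) = B(k−1)·f(k)/C(k) = -k*(k + 3)*(k + 5)/(2*(k - 3)); s_k = R·t_k = k*(k + 5)/(2*(k + 1)*(k + 2)).
Δs = (3 - k)/(k**3 + 6*k**2 + 11*k + 6), as required.

Yes. s_k = k*(k + 5)/(2*(k + 1)*(k + 2)).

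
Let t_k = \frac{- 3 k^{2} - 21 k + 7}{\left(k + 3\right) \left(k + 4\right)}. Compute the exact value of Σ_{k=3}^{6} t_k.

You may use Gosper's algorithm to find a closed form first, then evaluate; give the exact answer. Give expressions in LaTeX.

Σ = -137/15

Step 1: r(k) = (k + 3)*(21*k + 3*(k + 1)**2 + 14)/((k + 5)*(3*k**2 + 21*k - 7)).
So A=k + 3 and B=k + 5, with C=k**2 + 7*k - 7/3.
Key eq: (k + 3)·f(k+1) = (k + 4)·f(k) + (k**2 + 7*k - 7/3).
deg f ≤ 2 (via 1,1,2).
Coefficient equations give f(k) = k*(9*k - 16)/9.
Certificate R = B(k−1)f/C = k*(k + 4)*(9*k - 16)/(3*(3*k**2 + 21*k - 7)) gives s_k = k*(16 - 9*k)/(3*(k + 3)).
Verify: (-3*k**2 - 21*k + 7)/(k**2 + 7*k + 12) matches t_k.
Evaluate s at k=7 and k=3: -329/30 and -11/6; difference -137/15.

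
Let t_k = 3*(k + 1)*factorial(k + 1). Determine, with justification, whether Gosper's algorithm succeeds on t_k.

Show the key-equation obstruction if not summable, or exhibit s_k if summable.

Yes. s_k = 3*factorial(k + 1).

t_(k+1)/t_k = (k + 2)**2/(k + 1).
Factor: A=k + 2; B=1; C=k + 1.
Solve (k + 2)·f(k+1) − (1)·f(k) = k + 1.
deg f ≤ 0 (via 1,0,1).
Solving with deg f ≤ 0: f(k) = 1.
Then R = B(k−1)f/C = 1/(k + 1), so s_k = R(k)·t_k = 3*factorial(k + 1).
s_(k+1) − s_k = 3*(k + 1)*factorial(k + 1) = t_k.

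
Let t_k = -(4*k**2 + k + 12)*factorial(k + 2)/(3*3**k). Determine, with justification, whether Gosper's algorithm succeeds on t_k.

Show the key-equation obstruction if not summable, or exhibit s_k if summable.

Yes. s_k = -(4*k - 3)*factorial(k + 2)/3**k.

The ratio is (k + 3)*(k + 4*(k + 1)**2 + 13)/(3*(4*k**2 + k + 12)).
Factor: A=k/3 + 1; B=1; C=k**2 + k/4 + 3.
Set up (k/3 + 1)·f(k+1) − (1)·f(k) − (k**2 + k/4 + 3) = 0.
Bound: deg f ≤ 1.
A polynomial solution: f(k) = 3*(4*k - 3)/4.
R(k) = B(k−1)·f(k)/C(k) = 3*(4*k - 3)/(4*k**2 + k + 12); s_k = R·t_k = -(4*k - 3)*factorial(k + 2)/3**k.
Check: Δs_k = -(4*k**2 + k + 12)*factorial(k + 2)/(3*3**k). ✓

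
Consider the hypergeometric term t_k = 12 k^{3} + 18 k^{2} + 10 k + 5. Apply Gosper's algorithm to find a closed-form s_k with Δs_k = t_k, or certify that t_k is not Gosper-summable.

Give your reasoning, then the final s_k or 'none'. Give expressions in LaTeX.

r(k) = (12*k**3 + 54*k**2 + 82*k + 45)/(12*k**3 + 18*k**2 + 10*k + 5) after simplifying.
Gosper form: A/B · C(k+1)/C(k) with A=1, B=1, C=k**3 + 3*k**2/2 + 5*k/6 + 5/12.
f must satisfy (1)·f(k+1) − (1)·f(k) = k**3 + 3*k**2/2 + 5*k/6 + 5/12.
deg f ≤ 4 (via 0,0,3).
Coefficient equations give f(k) = k*(3*k**3 - k + 3)/12.
Get s_k = R·t_k = k*(3*k**3 - k + 3) with R(k) = B(k−1)f(k)/C(k) = k*(3*k**3 - k + 3)/(12*k**3 + 18*k**2 + 10*k + 5).
Δs = 12*k**3 + 18*k**2 + 10*k + 5, as required.

s_k = k \left(3 k^{3} - k + 3\right)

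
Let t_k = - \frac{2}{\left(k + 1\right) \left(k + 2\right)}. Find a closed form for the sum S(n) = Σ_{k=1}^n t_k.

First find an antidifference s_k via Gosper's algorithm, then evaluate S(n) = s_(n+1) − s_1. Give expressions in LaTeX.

Step 1: r(k) = (k + 1)/(k + 3).
Factor: A=k + 1; B=k + 3; C=1.
Need (k + 1)·f(k+1) − (k + 2)·f(k) = 1.
From deg A=1, deg B=1, deg C=0: d=1.
Solve for f: f(k) = k (degree 1 ≤ 1).
Get s_k = R·t_k = -2*k/(k + 1) with R(k) = B(k−1)f(k)/C(k) = k*(k + 2).
Verify: -2/(k**2 + 3*k + 2) matches t_k.
Evaluate: s_(n+1) = 2*(-n - 1)/(n + 2); subtract s_(1) = -1 ⇒ S(n) = -n/(n + 2).

S(n) = - \frac{n}{n + 2}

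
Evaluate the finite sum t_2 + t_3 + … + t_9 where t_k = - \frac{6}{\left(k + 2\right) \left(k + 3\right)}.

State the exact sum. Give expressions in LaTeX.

Σ = -1

The ratio is (k + 2)/(k + 4).
So A=k + 2 and B=k + 4, with C=1.
f must satisfy (k + 2)·f(k+1) − (k + 3)·f(k) = 1.
deg f ≤ 1 (via 1,1,0).
Coefficient equations give f(k) = k/2.
So s_k = (B(k−1)f/C)·t_k = (k*(k + 3)/2)·t_k = -3*k/(k + 2).
Verify: -6/(k**2 + 5*k + 6) matches t_k.
Telescoping: Σ = s_(10) − s_(2) = -5/2 − (-3/2) = -1.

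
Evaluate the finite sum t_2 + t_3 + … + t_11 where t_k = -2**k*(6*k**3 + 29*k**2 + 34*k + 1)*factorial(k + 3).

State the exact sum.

Σ = -2179987324010492640

The ratio is 2*(6*k**4 + 71*k**3 + 298*k**2 + 510*k + 280)/(6*k**3 + 29*k**2 + 34*k + 1).
A = 2*k + 8, B = 1, C = k**3 + 29*k**2/6 + 17*k/3 + 1/6.
f must satisfy (2*k + 8)·f(k+1) − (1)·f(k) = k**3 + 29*k**2/6 + 17*k/3 + 1/6.
Bound: deg f ≤ 2.
Match coefficients ⇒ f(k) = (k - 1)*(3*k + 1)/6.
Certificate R = B(k−1)f/C = (k - 1)*(3*k + 1)/(6*k**3 + 29*k**2 + 34*k + 1) gives s_k = -2**k*(k - 1)*(3*k + 1)*factorial(k + 3).
Check: Δs_k = -2**k*(6*k**3 + 29*k**2 + 34*k + 1)*factorial(k + 3). ✓
Sum = s_(12) − s_(2); s_(12) = -2179987324010496000, s_(2) = -3360 ⇒ -2179987324010492640.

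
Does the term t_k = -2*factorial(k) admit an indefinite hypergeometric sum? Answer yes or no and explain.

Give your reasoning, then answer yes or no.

Ratio r(k) = k + 1.
Gosper form: A/B · C(k+1)/C(k) with A=k + 1, B=1, C=1.
Solve (k + 1)·f(k+1) − (1)·f(k) = 1.
d = -1 from the (1,0,0) case.
d = -1 < 0 ⇒ no nonzero polynomial f; not summable.

No. Not Gosper-summable.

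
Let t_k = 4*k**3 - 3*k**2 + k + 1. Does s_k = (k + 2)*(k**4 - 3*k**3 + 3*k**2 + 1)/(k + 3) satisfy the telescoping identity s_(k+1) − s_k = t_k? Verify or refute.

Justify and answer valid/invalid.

Invalid: residual (-3*k**4 - 12*k**3 + 11*k**2 - 4*k - 2)/(k**2 + 7*k + 12) ≠ 0.

s_(k+1) = (k**5 + 4*k**4 + 3*k**3 + k**2 + 5*k + 6)/(k + 4)
s_(k+1) − s_k = (4*k**5 + 22*k**4 + 16*k**3 - 17*k**2 + 15*k + 10)/(k**2 + 7*k + 12)
(s_(k+1) − s_k) − t_k = (-3*k**4 - 12*k**3 + 11*k**2 - 4*k - 2)/(k**2 + 7*k + 12)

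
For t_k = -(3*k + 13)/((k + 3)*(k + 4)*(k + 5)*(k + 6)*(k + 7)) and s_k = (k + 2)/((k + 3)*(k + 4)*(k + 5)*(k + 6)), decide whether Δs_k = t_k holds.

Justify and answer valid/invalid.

Invalid: residual 8/(k**5 + 25*k**4 + 245*k**3 + 1175*k**2 + 2754*k + 2520) ≠ 0.

s_(k+1) = (k + 3)/((k + 4)*(k + 5)*(k + 6)*(k + 7))
s_(k+1) − s_k = (-(k + 2)*(k + 7) + (k + 3)**2)/((k + 3)*(k + 4)*(k + 5)*(k + 6)*(k + 7))
(s_(k+1) − s_k) − t_k = 8/(k**5 + 25*k**4 + 245*k**3 + 1175*k**2 + 2754*k + 2520)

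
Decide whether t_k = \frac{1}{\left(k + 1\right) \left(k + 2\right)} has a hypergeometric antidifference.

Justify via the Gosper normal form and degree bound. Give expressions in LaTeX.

Yes. s_k = \frac{k}{k + 1}.

Step 1: r(k) = (k + 1)/(k + 3).
Gosper form: A/B · C(k+1)/C(k) with A=k + 1, B=k + 3, C=1.
Solve (k + 1)·f(k+1) − (k + 2)·f(k) = 1.
From deg A=1, deg B=1, deg C=0: d=1.
Match coefficients ⇒ f(k) = k.
Certificate R = B(k−1)f/C = k*(k + 2) gives s_k = k/(k + 1).
Δs = 1/(k**2 + 3*k + 2), as required.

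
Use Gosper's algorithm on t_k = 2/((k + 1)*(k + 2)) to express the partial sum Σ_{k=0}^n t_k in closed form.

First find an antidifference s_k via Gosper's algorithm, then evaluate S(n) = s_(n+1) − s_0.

Compute t_(k+1)/t_k: get (k + 1)/(k + 3).
Factor: A=k + 1; B=k + 3; C=1.
Need (k + 1)·f(k+1) − (k + 2)·f(k) = 1.
From deg A=1, deg B=1, deg C=0: d=1.
Coefficient equations give f(k) = k.
Certificate R = B(k−1)f/C = k*(k + 2) gives s_k = 2*k/(k + 1).
Check: Δs_k = 2/(k**2 + 3*k + 2). ✓
Telescope: S(n) = s_(n+1) − s_(0) = 2*(n + 1)/(n + 2) − (0) = 2*(n + 1)/(n + 2).

S(n) = 2*(n + 1)/(n + 2)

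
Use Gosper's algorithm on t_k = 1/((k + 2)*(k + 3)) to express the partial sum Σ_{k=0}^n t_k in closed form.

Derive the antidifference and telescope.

Compute t_(k+1)/t_k: get (k + 2)/(k + 4).
So A=k + 2 and B=k + 4, with C=1.
Key eq: (k + 2)·f(k+1) = (k + 3)·f(k) + (1).
deg f ≤ 1 (via 1,1,0).
Solving with deg f ≤ 1: f(k) = k/2.
Get s_k = R·t_k = k/(2*(k + 2)) with R(k) = B(k−1)f(k)/C(k) = k*(k + 3)/2.
Δs = 1/(k**2 + 5*k + 6), as required.
Σ_(k=0)^n t_k = s_(n+1) − s_(0) = ((n + 1)/(2*(n + 3))) − (0), i.e. (n + 1)/(2*(n + 3)).

S(n) = (n + 1)/(2*(n + 3))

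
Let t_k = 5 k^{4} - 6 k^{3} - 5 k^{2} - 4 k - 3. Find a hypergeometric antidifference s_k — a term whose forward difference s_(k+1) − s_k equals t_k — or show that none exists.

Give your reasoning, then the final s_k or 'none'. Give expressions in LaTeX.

s_k = k \left(k^{4} - 4 k^{3} + 3 k^{2} - k - 2\right)

The ratio is (5*k**4 + 14*k**3 + 7*k**2 - 12*k - 13)/(5*k**4 - 6*k**3 - 5*k**2 - 4*k - 3).
Normal form (A,B,C) = (1, 1, k**4 - 6*k**3/5 - k**2 - 4*k/5 - 3/5).
Need (1)·f(k+1) − (1)·f(k) = k**4 - 6*k**3/5 - k**2 - 4*k/5 - 3/5.
deg f ≤ 5 (via 0,0,4).
A polynomial solution: f(k) = k*(k**4 - 4*k**3 + 3*k**2 - k - 2)/5.
Get s_k = R·t_k = k*(k**4 - 4*k**3 + 3*k**2 - k - 2) with R(k) = B(k−1)f(k)/C(k) = k*(k**4 - 4*k**3 + 3*k**2 - k - 2)/(5*k**4 - 6*k**3 - 5*k**2 - 4*k - 3).
Verify: 5*k**4 - 6*k**3 - 5*k**2 - 4*k - 3 matches t_k.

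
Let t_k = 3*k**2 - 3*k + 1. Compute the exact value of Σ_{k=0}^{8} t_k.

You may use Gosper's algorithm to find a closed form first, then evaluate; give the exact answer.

Ratio r(k) = (3*k**2 + 3*k + 1)/(3*k**2 - 3*k + 1).
A = 1, B = 1, C = k**2 - k + 1/3.
f must satisfy (1)·f(k+1) − (1)·f(k) = k**2 - k + 1/3.
d = 3 from the (0,0,2) case.
Solve for f: f(k) = k*(k**2 - 3*k + 3)/3 (degree 3 ≤ 3).
So s_k = (B(k−1)f/C)·t_k = (k*(k**2 - 3*k + 3)/(3*k**2 - 3*k + 1))·t_k = k*(k**2 - 3*k + 3).
s_(k+1) − s_k = 3*k**2 - 3*k + 1 = t_k.
Evaluate s at k=9 and k=0: 513 and 0; difference 513.

Σ = 513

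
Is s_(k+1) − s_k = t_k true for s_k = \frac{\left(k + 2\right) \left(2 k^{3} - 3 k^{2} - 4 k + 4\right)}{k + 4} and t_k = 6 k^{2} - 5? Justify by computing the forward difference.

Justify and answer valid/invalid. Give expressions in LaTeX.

s_(k+1) = (2*k**4 + 9*k**3 + 5*k**2 - 13*k - 3)/(k + 5)
s_(k+1) − s_k = (6*k**4 + 46*k**3 + 61*k**2 - 43*k - 52)/(k**2 + 9*k + 20)
(s_(k+1) − s_k) − t_k = 2*(-4*k**3 - 27*k**2 + k + 24)/(k**2 + 9*k + 20)

Invalid: residual \frac{2 \left(- 4 k^{3} - 27 k^{2} + k + 24\right)}{k^{2} + 9 k + 20} ≠ 0.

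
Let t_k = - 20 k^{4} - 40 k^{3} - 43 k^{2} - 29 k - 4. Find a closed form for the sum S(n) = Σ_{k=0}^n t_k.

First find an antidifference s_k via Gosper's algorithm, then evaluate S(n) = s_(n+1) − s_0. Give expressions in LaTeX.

Ratio r(k) = (20*k**4 + 120*k**3 + 283*k**2 + 315*k + 136)/(20*k**4 + 40*k**3 + 43*k**2 + 29*k + 4).
Normal form (A,B,C) = (1, 1, k**4 + 2*k**3 + 43*k**2/20 + 29*k/20 + 1/5).
Solve (1)·f(k+1) − (1)·f(k) = k**4 + 2*k**3 + 43*k**2/20 + 29*k/20 + 1/5.
From deg A=0, deg B=0, deg C=4: d=5.
Match coefficients ⇒ f(k) = k*(4*k**4 + k**2 + 3*k - 4)/20.
R(k) = B(k−1)·f(k)/C(k) = k*(4*k**4 + k**2 + 3*k - 4)/(20*k**4 + 40*k**3 + 43*k**2 + 29*k + 4); s_k = R·t_k = k*(-4*k**4 - k**2 - 3*k + 4).
Verify: -20*k**4 - 40*k**3 - 43*k**2 - 29*k - 4 matches t_k.
Σ_(k=0)^n t_k = s_(n+1) − s_(0) = (-4*n**5 - 20*n**4 - 41*n**3 - 46*n**2 - 25*n - 4) − (0), i.e. -4*n**5 - 20*n**4 - 41*n**3 - 46*n**2 - 25*n - 4.

S(n) = - 4 n^{5} - 20 n^{4} - 41 n^{3} - 46 n^{2} - 25 n - 4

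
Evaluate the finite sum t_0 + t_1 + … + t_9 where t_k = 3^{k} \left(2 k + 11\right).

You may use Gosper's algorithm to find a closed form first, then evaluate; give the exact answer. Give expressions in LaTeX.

Ratio r(k) = 3*(2*k + 13)/(2*k + 11).
A = 3, B = 1, C = k + 11/2.
Set up (3)·f(k+1) − (1)·f(k) − (k + 11/2) = 0.
d = 1 from the (0,0,1) case.
Solve for f: f(k) = (k + 4)/2 (degree 1 ≤ 1).
Get s_k = R·t_k = 3**k*(k + 4) with R(k) = B(k−1)f(k)/C(k) = (k + 4)/(2*k + 11).
s_(k+1) − s_k = 3**k*(2*k + 11) = t_k.
Sum = s_(10) − s_(0); s_(10) = 826686, s_(0) = 4 ⇒ 826682.

Σ = 826682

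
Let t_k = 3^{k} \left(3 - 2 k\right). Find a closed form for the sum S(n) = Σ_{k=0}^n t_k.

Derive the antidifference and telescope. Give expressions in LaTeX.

r(k) = 3*(2*k - 1)/(2*k - 3) after simplifying.
Normal form (A,B,C) = (3, 1, k - 3/2).
Need (3)·f(k+1) − (1)·f(k) = k - 3/2.
Bound: deg f ≤ 1.
Solve for f: f(k) = (k - 3)/2 (degree 1 ≤ 1).
R(k) = B(k−1)·f(k)/C(k) = (k - 3)/(2*k - 3); s_k = R·t_k = 3**k*(3 - k).
s_(k+1) − s_k = 3**k*(3 - 2*k) = t_k.
Σ_(k=0)^n t_k = s_(n+1) − s_(0) = (3**(n + 1)*(2 - n)) − (3), i.e. -3*3**n*n + 6*3**n - 3.

S(n) = - 3 \cdot 3^{n} n + 6 \cdot 3^{n} - 3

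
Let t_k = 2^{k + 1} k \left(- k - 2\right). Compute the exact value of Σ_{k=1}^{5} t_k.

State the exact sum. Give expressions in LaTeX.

Σ = -3324

t_(k+1)/t_k = 2*(k + 1)*(k + 3)/(k*(k + 2)).
A = 2, B = 1, C = k**2 + 2*k.
Need (2)·f(k+1) − (1)·f(k) = k**2 + 2*k.
Degrees (0,0,2) ⇒ d ≤ 2.
Solving with deg f ≤ 2: f(k) = k**2 - 2*k + 2.
Certificate R = B(k−1)f/C = (k**2 - 2*k + 2)/(k*(k + 2)) gives s_k = 2**(k + 1)*(-k**2 + 2*k - 2).
s_(k+1) − s_k = 2**(k + 1)*k*(-k - 2) = t_k.
Σ_(k=1)^(5) t_k = s_(6) − s_(1) = -3328 − (-4) = -3324.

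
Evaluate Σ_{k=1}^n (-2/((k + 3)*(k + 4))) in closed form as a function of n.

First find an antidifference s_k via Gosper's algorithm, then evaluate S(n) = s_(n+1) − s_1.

S(n) = -n/(2*n + 8)

t_(k+1)/t_k = (k + 3)/(k + 5).
Take A(k)=k + 3, B(k)=k + 5, C(k)=1.
Solve (k + 3)·f(k+1) − (k + 4)·f(k) = 1.
Degrees (1,1,0) ⇒ d ≤ 1.
Solving with deg f ≤ 1: f(k) = k/3.
Get s_k = R·t_k = -2*k/(3*k + 9) with R(k) = B(k−1)f(k)/C(k) = k*(k + 4)/3.
Verify: -2/(k**2 + 7*k + 12) matches t_k.
s_(n+1) = 2*(-n - 1)/(3*(n + 4)) and s_(1) = -1/6, so S(n) = -n/(2*n + 8).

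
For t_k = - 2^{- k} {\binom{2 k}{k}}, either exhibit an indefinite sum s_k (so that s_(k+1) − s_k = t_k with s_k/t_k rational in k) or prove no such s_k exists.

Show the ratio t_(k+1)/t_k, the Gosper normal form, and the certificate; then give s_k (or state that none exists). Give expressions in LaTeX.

The ratio is (2*k + 1)/(k + 1).
A = 2*k + 1, B = k + 1, C = 1.
Solve (2*k + 1)·f(k+1) − (k)·f(k) = 1.
deg f ≤ -1 (via 1,1,0).
d = -1 < 0 ⇒ no nonzero polynomial f; not summable.

no hypergeometric antidifference exists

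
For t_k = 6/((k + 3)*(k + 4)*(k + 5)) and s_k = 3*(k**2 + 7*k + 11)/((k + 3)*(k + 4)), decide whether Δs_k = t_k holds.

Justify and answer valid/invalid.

valid (s_(k+1) − s_k reduces to t_k)

s_(k+1) = 3*(7*k + (k + 1)**2 + 18)/((k + 4)*(k + 5))
s_(k+1) − s_k = 6/(k**3 + 12*k**2 + 47*k + 60)
(s_(k+1) − s_k) − t_k = 0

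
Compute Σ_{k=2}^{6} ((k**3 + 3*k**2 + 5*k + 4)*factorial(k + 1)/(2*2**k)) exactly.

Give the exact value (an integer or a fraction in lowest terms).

Σ = 34635/2

Compute t_(k+1)/t_k: get (k**4 + 8*k**3 + 26*k**2 + 41*k + 26)/(2*(k**3 + 3*k**2 + 5*k + 4)).
Take A(k)=k/2 + 1, B(k)=1, C(k)=k**3 + 3*k**2 + 5*k + 4.
Set up (k/2 + 1)·f(k+1) − (1)·f(k) − (k**3 + 3*k**2 + 5*k + 4) = 0.
From deg A=1, deg B=0, deg C=3: d=2.
A polynomial solution: f(k) = 2*(k**2 + k - 1).
Certificate R = B(k−1)f/C = 2*(k**2 + k - 1)/(k**3 + 3*k**2 + 5*k + 4) gives s_k = (k**2 + k - 1)*factorial(k + 1)/2**k.
Δs = (k**3 + 3*k**2 + 5*k + 4)*factorial(k + 1)/(2*2**k), as required.
Σ_(k=2)^(6) t_k = s_(7) − s_(2) = 17325 − (15/2) = 34635/2.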